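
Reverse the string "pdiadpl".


Input: pdiadpl
Reading characters right to left:
  Position 6: 'l'
  Position 5: 'p'
  Position 4: 'd'
  Position 3: 'a'
  Position 2: 'i'
  Position 1: 'd'
  Position 0: 'p'
Reversed: lpdaidp

lpdaidp


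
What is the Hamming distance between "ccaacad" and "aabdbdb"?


Comparing "ccaacad" and "aabdbdb" position by position:
  Position 0: 'c' vs 'a' => differ
  Position 1: 'c' vs 'a' => differ
  Position 2: 'a' vs 'b' => differ
  Position 3: 'a' vs 'd' => differ
  Position 4: 'c' vs 'b' => differ
  Position 5: 'a' vs 'd' => differ
  Position 6: 'd' vs 'b' => differ
Total differences (Hamming distance): 7

7


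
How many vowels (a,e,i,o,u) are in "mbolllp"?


Input: mbolllp
Checking each character:
  'm' at position 0: consonant
  'b' at position 1: consonant
  'o' at position 2: vowel (running total: 1)
  'l' at position 3: consonant
  'l' at position 4: consonant
  'l' at position 5: consonant
  'p' at position 6: consonant
Total vowels: 1

1


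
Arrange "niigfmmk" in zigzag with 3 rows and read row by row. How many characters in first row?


Zigzag "niigfmmk" into 3 rows:
Placing characters:
  'n' => row 0
  'i' => row 1
  'i' => row 2
  'g' => row 1
  'f' => row 0
  'm' => row 1
  'm' => row 2
  'k' => row 1
Rows:
  Row 0: "nf"
  Row 1: "igmk"
  Row 2: "im"
First row length: 2

2


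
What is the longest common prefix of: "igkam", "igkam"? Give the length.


Words: igkam, igkam
  Position 0: all 'i' => match
  Position 1: all 'g' => match
  Position 2: all 'k' => match
  Position 3: all 'a' => match
  Position 4: all 'm' => match
LCP = "igkam" (length 5)

5


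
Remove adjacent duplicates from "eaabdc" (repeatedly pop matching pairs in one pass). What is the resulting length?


Input: eaabdc
Stack-based adjacent duplicate removal:
  Read 'e': push. Stack: e
  Read 'a': push. Stack: ea
  Read 'a': matches stack top 'a' => pop. Stack: e
  Read 'b': push. Stack: eb
  Read 'd': push. Stack: ebd
  Read 'c': push. Stack: ebdc
Final stack: "ebdc" (length 4)

4


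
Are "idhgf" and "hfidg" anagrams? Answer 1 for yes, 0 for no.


Strings: "idhgf", "hfidg"
Sorted first:  dfghi
Sorted second: dfghi
Sorted forms match => anagrams

1


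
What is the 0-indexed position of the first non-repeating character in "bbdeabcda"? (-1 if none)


Input: bbdeabcda
Character frequencies:
  'a': 2
  'b': 3
  'c': 1
  'd': 2
  'e': 1
Scanning left to right for freq == 1:
  Position 0 ('b'): freq=3, skip
  Position 1 ('b'): freq=3, skip
  Position 2 ('d'): freq=2, skip
  Position 3 ('e'): unique! => answer = 3

3


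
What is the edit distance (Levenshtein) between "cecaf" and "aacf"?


Computing edit distance: "cecaf" -> "aacf"
DP table:
           a    a    c    f
      0    1    2    3    4
  c   1    1    2    2    3
  e   2    2    2    3    3
  c   3    3    3    2    3
  a   4    3    3    3    3
  f   5    4    4    4    3
Edit distance = dp[5][4] = 3

3


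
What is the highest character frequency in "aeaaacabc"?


Input: aeaaacabc
Character counts:
  'a': 5
  'b': 1
  'c': 2
  'e': 1
Maximum frequency: 5

5


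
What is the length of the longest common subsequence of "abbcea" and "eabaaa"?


LCS of "abbcea" and "eabaaa"
DP table:
           e    a    b    a    a    a
      0    0    0    0    0    0    0
  a   0    0    1    1    1    1    1
  b   0    0    1    2    2    2    2
  b   0    0    1    2    2    2    2
  c   0    0    1    2    2    2    2
  e   0    1    1    2    2    2    2
  a   0    1    2    2    3    3    3
LCS length = dp[6][6] = 3

3


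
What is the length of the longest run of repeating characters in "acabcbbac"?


Input: "acabcbbac"
Scanning for longest run:
  Position 1 ('c'): new char, reset run to 1
  Position 2 ('a'): new char, reset run to 1
  Position 3 ('b'): new char, reset run to 1
  Position 4 ('c'): new char, reset run to 1
  Position 5 ('b'): new char, reset run to 1
  Position 6 ('b'): continues run of 'b', length=2
  Position 7 ('a'): new char, reset run to 1
  Position 8 ('c'): new char, reset run to 1
Longest run: 'b' with length 2

2


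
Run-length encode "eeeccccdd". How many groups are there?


Input: eeeccccdd
Scanning for consecutive runs:
  Group 1: 'e' x 3 (positions 0-2)
  Group 2: 'c' x 4 (positions 3-6)
  Group 3: 'd' x 2 (positions 7-8)
Total groups: 3

3


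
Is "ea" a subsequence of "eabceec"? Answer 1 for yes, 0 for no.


Check if "ea" is a subsequence of "eabceec"
Greedy scan:
  Position 0 ('e'): matches sub[0] = 'e'
  Position 1 ('a'): matches sub[1] = 'a'
  Position 2 ('b'): no match needed
  Position 3 ('c'): no match needed
  Position 4 ('e'): no match needed
  Position 5 ('e'): no match needed
  Position 6 ('c'): no match needed
All 2 characters matched => is a subsequence

1


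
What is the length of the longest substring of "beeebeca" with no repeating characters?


Input: "beeebeca"
Sliding window (track last position of each char):
  Position 0 ('b'): window [0,0] length 1 -- new best
  Position 1 ('e'): window [0,1] length 2 -- new best
  Position 2 ('e'): repeat (last at 1), move window start to 2
  Position 2 ('e'): window [2,2] length 1
  Position 3 ('e'): repeat (last at 2), move window start to 3
  Position 3 ('e'): window [3,3] length 1
  Position 4 ('b'): window [3,4] length 2
  Position 5 ('e'): repeat (last at 3), move window start to 4
  Position 5 ('e'): window [4,5] length 2
  Position 6 ('c'): window [4,6] length 3 -- new best
  Position 7 ('a'): window [4,7] length 4 -- new best
Longest substring with no repeats: "beca" with length 4

4


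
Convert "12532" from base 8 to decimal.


Input: "12532" in base 8
Positional expansion:
  Digit '1' (value 1) x 8^4 = 4096
  Digit '2' (value 2) x 8^3 = 1024
  Digit '5' (value 5) x 8^2 = 320
  Digit '3' (value 3) x 8^1 = 24
  Digit '2' (value 2) x 8^0 = 2
Sum = 5466

5466


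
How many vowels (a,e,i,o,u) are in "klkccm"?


Input: klkccm
Checking each character:
  'k' at position 0: consonant
  'l' at position 1: consonant
  'k' at position 2: consonant
  'c' at position 3: consonant
  'c' at position 4: consonant
  'm' at position 5: consonant
Total vowels: 0

0


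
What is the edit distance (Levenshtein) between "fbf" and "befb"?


Computing edit distance: "fbf" -> "befb"
DP table:
           b    e    f    b
      0    1    2    3    4
  f   1    1    2    2    3
  b   2    1    2    3    2
  f   3    2    2    2    3
Edit distance = dp[3][4] = 3

3


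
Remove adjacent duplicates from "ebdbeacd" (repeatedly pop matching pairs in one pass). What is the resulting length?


Input: ebdbeacd
Stack-based adjacent duplicate removal:
  Read 'e': push. Stack: e
  Read 'b': push. Stack: eb
  Read 'd': push. Stack: ebd
  Read 'b': push. Stack: ebdb
  Read 'e': push. Stack: ebdbe
  Read 'a': push. Stack: ebdbea
  Read 'c': push. Stack: ebdbeac
  Read 'd': push. Stack: ebdbeacd
Final stack: "ebdbeacd" (length 8)

8


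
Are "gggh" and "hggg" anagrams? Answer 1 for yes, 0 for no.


Strings: "gggh", "hggg"
Sorted first:  gggh
Sorted second: gggh
Sorted forms match => anagrams

1


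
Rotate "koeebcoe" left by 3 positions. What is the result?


Input: "koeebcoe", rotate left by 3
First 3 characters: "koe"
Remaining characters: "ebcoe"
Concatenate remaining + first: "ebcoe" + "koe" = "ebcoekoe"

ebcoekoe


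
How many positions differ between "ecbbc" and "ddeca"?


Comparing "ecbbc" and "ddeca" position by position:
  Position 0: 'e' vs 'd' => DIFFER
  Position 1: 'c' vs 'd' => DIFFER
  Position 2: 'b' vs 'e' => DIFFER
  Position 3: 'b' vs 'c' => DIFFER
  Position 4: 'c' vs 'a' => DIFFER
Positions that differ: 5

5


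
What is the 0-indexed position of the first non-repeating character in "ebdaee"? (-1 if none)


Input: ebdaee
Character frequencies:
  'a': 1
  'b': 1
  'd': 1
  'e': 3
Scanning left to right for freq == 1:
  Position 0 ('e'): freq=3, skip
  Position 1 ('b'): unique! => answer = 1

1


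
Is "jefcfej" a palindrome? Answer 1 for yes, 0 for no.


Input: jefcfej
Reversed: jefcfej
  Compare pos 0 ('j') with pos 6 ('j'): match
  Compare pos 1 ('e') with pos 5 ('e'): match
  Compare pos 2 ('f') with pos 4 ('f'): match
Result: palindrome

1


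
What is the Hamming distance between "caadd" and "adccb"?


Comparing "caadd" and "adccb" position by position:
  Position 0: 'c' vs 'a' => differ
  Position 1: 'a' vs 'd' => differ
  Position 2: 'a' vs 'c' => differ
  Position 3: 'd' vs 'c' => differ
  Position 4: 'd' vs 'b' => differ
Total differences (Hamming distance): 5

5


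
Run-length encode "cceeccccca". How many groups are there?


Input: cceeccccca
Scanning for consecutive runs:
  Group 1: 'c' x 2 (positions 0-1)
  Group 2: 'e' x 2 (positions 2-3)
  Group 3: 'c' x 5 (positions 4-8)
  Group 4: 'a' x 1 (positions 9-9)
Total groups: 4

4


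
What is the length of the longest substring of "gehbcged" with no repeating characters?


Input: "gehbcged"
Sliding window (track last position of each char):
  Position 0 ('g'): window [0,0] length 1 -- new best
  Position 1 ('e'): window [0,1] length 2 -- new best
  Position 2 ('h'): window [0,2] length 3 -- new best
  Position 3 ('b'): window [0,3] length 4 -- new best
  Position 4 ('c'): window [0,4] length 5 -- new best
  Position 5 ('g'): repeat (last at 0), move window start to 1
  Position 5 ('g'): window [1,5] length 5
  Position 6 ('e'): repeat (last at 1), move window start to 2
  Position 6 ('e'): window [2,6] length 5
  Position 7 ('d'): window [2,7] length 6 -- new best
Longest substring with no repeats: "hbcged" with length 6

6


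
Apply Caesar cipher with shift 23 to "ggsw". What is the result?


Caesar cipher: shift "ggsw" by 23
  'g' (pos 6) + 23 = pos 3 = 'd'
  'g' (pos 6) + 23 = pos 3 = 'd'
  's' (pos 18) + 23 = pos 15 = 'p'
  'w' (pos 22) + 23 = pos 19 = 't'
Result: ddpt

ddpt


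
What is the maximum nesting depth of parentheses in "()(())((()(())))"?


Input: "()(())((()(())))"
Tracking depth:
  Position 0 '(': depth becomes 1
  Position 1 ')': depth becomes 0
  Position 2 '(': depth becomes 1
  Position 3 '(': depth becomes 2
  Position 4 ')': depth becomes 1
  Position 5 ')': depth becomes 0
  Position 6 '(': depth becomes 1
  Position 7 '(': depth becomes 2
  Position 8 '(': depth becomes 3
  Position 9 ')': depth becomes 2
  Position 10 '(': depth becomes 3
  Position 11 '(': depth becomes 4
  Position 12 ')': depth becomes 3
  Position 13 ')': depth becomes 2
  Position 14 ')': depth becomes 1
  Position 15 ')': depth becomes 0
Maximum depth reached: 4

4


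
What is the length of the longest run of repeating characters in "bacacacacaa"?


Input: "bacacacacaa"
Scanning for longest run:
  Position 1 ('a'): new char, reset run to 1
  Position 2 ('c'): new char, reset run to 1
  Position 3 ('a'): new char, reset run to 1
  Position 4 ('c'): new char, reset run to 1
  Position 5 ('a'): new char, reset run to 1
  Position 6 ('c'): new char, reset run to 1
  Position 7 ('a'): new char, reset run to 1
  Position 8 ('c'): new char, reset run to 1
  Position 9 ('a'): new char, reset run to 1
  Position 10 ('a'): continues run of 'a', length=2
Longest run: 'a' with length 2

2


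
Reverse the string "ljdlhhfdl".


Input: ljdlhhfdl
Reading characters right to left:
  Position 8: 'l'
  Position 7: 'd'
  Position 6: 'f'
  Position 5: 'h'
  Position 4: 'h'
  Position 3: 'l'
  Position 2: 'd'
  Position 1: 'j'
  Position 0: 'l'
Reversed: ldfhhldjl

ldfhhldjl


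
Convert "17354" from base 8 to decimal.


Input: "17354" in base 8
Positional expansion:
  Digit '1' (value 1) x 8^4 = 4096
  Digit '7' (value 7) x 8^3 = 3584
  Digit '3' (value 3) x 8^2 = 192
  Digit '5' (value 5) x 8^1 = 40
  Digit '4' (value 4) x 8^0 = 4
Sum = 7916

7916


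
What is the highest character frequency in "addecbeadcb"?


Input: addecbeadcb
Character counts:
  'a': 2
  'b': 2
  'c': 2
  'd': 3
  'e': 2
Maximum frequency: 3

3


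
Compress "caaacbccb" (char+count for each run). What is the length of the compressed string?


Input: caaacbccb
Runs:
  'c' x 1 => "c1"
  'a' x 3 => "a3"
  'c' x 1 => "c1"
  'b' x 1 => "b1"
  'c' x 2 => "c2"
  'b' x 1 => "b1"
Compressed: "c1a3c1b1c2b1"
Compressed length: 12

12


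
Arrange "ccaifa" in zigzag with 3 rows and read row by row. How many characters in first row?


Zigzag "ccaifa" into 3 rows:
Placing characters:
  'c' => row 0
  'c' => row 1
  'a' => row 2
  'i' => row 1
  'f' => row 0
  'a' => row 1
Rows:
  Row 0: "cf"
  Row 1: "cia"
  Row 2: "a"
First row length: 2

2


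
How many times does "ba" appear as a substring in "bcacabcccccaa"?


Searching for "ba" in "bcacabcccccaa"
Scanning each position:
  Position 0: "bc" => no
  Position 1: "ca" => no
  Position 2: "ac" => no
  Position 3: "ca" => no
  Position 4: "ab" => no
  Position 5: "bc" => no
  Position 6: "cc" => no
  Position 7: "cc" => no
  Position 8: "cc" => no
  Position 9: "cc" => no
  Position 10: "ca" => no
  Position 11: "aa" => no
Total occurrences: 0

0


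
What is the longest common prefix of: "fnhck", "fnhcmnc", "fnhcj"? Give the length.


Words: fnhck, fnhcmnc, fnhcj
  Position 0: all 'f' => match
  Position 1: all 'n' => match
  Position 2: all 'h' => match
  Position 3: all 'c' => match
  Position 4: ('k', 'm', 'j') => mismatch, stop
LCP = "fnhc" (length 4)

4


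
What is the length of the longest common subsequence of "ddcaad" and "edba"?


LCS of "ddcaad" and "edba"
DP table:
           e    d    b    a
      0    0    0    0    0
  d   0    0    1    1    1
  d   0    0    1    1    1
  c   0    0    1    1    1
  a   0    0    1    1    2
  a   0    0    1    1    2
  d   0    0    1    1    2
LCS length = dp[6][4] = 2

2


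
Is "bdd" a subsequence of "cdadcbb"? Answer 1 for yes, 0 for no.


Check if "bdd" is a subsequence of "cdadcbb"
Greedy scan:
  Position 0 ('c'): no match needed
  Position 1 ('d'): no match needed
  Position 2 ('a'): no match needed
  Position 3 ('d'): no match needed
  Position 4 ('c'): no match needed
  Position 5 ('b'): matches sub[0] = 'b'
  Position 6 ('b'): no match needed
Only matched 1/3 characters => not a subsequence

0


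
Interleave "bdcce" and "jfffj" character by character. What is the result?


Interleaving "bdcce" and "jfffj":
  Position 0: 'b' from first, 'j' from second => "bj"
  Position 1: 'd' from first, 'f' from second => "df"
  Position 2: 'c' from first, 'f' from second => "cf"
  Position 3: 'c' from first, 'f' from second => "cf"
  Position 4: 'e' from first, 'j' from second => "ej"
Result: bjdfcfcfej

bjdfcfcfej


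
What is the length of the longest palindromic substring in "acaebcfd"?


Input: "acaebcfd"
Checking substrings for palindromes:
  [0:3] "aca" (len 3) => palindrome
Longest palindromic substring: "aca" with length 3

3


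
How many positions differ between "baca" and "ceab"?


Comparing "baca" and "ceab" position by position:
  Position 0: 'b' vs 'c' => DIFFER
  Position 1: 'a' vs 'e' => DIFFER
  Position 2: 'c' vs 'a' => DIFFER
  Position 3: 'a' vs 'b' => DIFFER
Positions that differ: 4

4


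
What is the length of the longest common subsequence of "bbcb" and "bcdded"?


LCS of "bbcb" and "bcdded"
DP table:
           b    c    d    d    e    d
      0    0    0    0    0    0    0
  b   0    1    1    1    1    1    1
  b   0    1    1    1    1    1    1
  c   0    1    2    2    2    2    2
  b   0    1    2    2    2    2    2
LCS length = dp[4][6] = 2

2


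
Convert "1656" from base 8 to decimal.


Input: "1656" in base 8
Positional expansion:
  Digit '1' (value 1) x 8^3 = 512
  Digit '6' (value 6) x 8^2 = 384
  Digit '5' (value 5) x 8^1 = 40
  Digit '6' (value 6) x 8^0 = 6
Sum = 942

942


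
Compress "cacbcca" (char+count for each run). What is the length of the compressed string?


Input: cacbcca
Runs:
  'c' x 1 => "c1"
  'a' x 1 => "a1"
  'c' x 1 => "c1"
  'b' x 1 => "b1"
  'c' x 2 => "c2"
  'a' x 1 => "a1"
Compressed: "c1a1c1b1c2a1"
Compressed length: 12

12


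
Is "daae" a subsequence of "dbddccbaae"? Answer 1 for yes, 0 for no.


Check if "daae" is a subsequence of "dbddccbaae"
Greedy scan:
  Position 0 ('d'): matches sub[0] = 'd'
  Position 1 ('b'): no match needed
  Position 2 ('d'): no match needed
  Position 3 ('d'): no match needed
  Position 4 ('c'): no match needed
  Position 5 ('c'): no match needed
  Position 6 ('b'): no match needed
  Position 7 ('a'): matches sub[1] = 'a'
  Position 8 ('a'): matches sub[2] = 'a'
  Position 9 ('e'): matches sub[3] = 'e'
All 4 characters matched => is a subsequence

1


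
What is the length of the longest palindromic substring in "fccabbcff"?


Input: "fccabbcff"
Checking substrings for palindromes:
  [1:3] "cc" (len 2) => palindrome
  [4:6] "bb" (len 2) => palindrome
  [7:9] "ff" (len 2) => palindrome
Longest palindromic substring: "cc" with length 2

2


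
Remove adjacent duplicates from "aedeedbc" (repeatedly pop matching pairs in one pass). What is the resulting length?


Input: aedeedbc
Stack-based adjacent duplicate removal:
  Read 'a': push. Stack: a
  Read 'e': push. Stack: ae
  Read 'd': push. Stack: aed
  Read 'e': push. Stack: aede
  Read 'e': matches stack top 'e' => pop. Stack: aed
  Read 'd': matches stack top 'd' => pop. Stack: ae
  Read 'b': push. Stack: aeb
  Read 'c': push. Stack: aebc
Final stack: "aebc" (length 4)

4


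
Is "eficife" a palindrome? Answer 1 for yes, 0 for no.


Input: eficife
Reversed: eficife
  Compare pos 0 ('e') with pos 6 ('e'): match
  Compare pos 1 ('f') with pos 5 ('f'): match
  Compare pos 2 ('i') with pos 4 ('i'): match
Result: palindrome

1


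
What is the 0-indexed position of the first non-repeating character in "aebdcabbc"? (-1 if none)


Input: aebdcabbc
Character frequencies:
  'a': 2
  'b': 3
  'c': 2
  'd': 1
  'e': 1
Scanning left to right for freq == 1:
  Position 0 ('a'): freq=2, skip
  Position 1 ('e'): unique! => answer = 1

1


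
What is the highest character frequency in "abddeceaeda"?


Input: abddeceaeda
Character counts:
  'a': 3
  'b': 1
  'c': 1
  'd': 3
  'e': 3
Maximum frequency: 3

3


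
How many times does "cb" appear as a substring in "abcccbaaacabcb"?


Searching for "cb" in "abcccbaaacabcb"
Scanning each position:
  Position 0: "ab" => no
  Position 1: "bc" => no
  Position 2: "cc" => no
  Position 3: "cc" => no
  Position 4: "cb" => MATCH
  Position 5: "ba" => no
  Position 6: "aa" => no
  Position 7: "aa" => no
  Position 8: "ac" => no
  Position 9: "ca" => no
  Position 10: "ab" => no
  Position 11: "bc" => no
  Position 12: "cb" => MATCH
Total occurrences: 2

2


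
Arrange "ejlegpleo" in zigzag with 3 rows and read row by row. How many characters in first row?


Zigzag "ejlegpleo" into 3 rows:
Placing characters:
  'e' => row 0
  'j' => row 1
  'l' => row 2
  'e' => row 1
  'g' => row 0
  'p' => row 1
  'l' => row 2
  'e' => row 1
  'o' => row 0
Rows:
  Row 0: "ego"
  Row 1: "jepe"
  Row 2: "ll"
First row length: 3

3


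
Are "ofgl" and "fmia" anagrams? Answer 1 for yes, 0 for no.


Strings: "ofgl", "fmia"
Sorted first:  fglo
Sorted second: afim
Differ at position 0: 'f' vs 'a' => not anagrams

0


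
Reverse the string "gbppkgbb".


Input: gbppkgbb
Reading characters right to left:
  Position 7: 'b'
  Position 6: 'b'
  Position 5: 'g'
  Position 4: 'k'
  Position 3: 'p'
  Position 2: 'p'
  Position 1: 'b'
  Position 0: 'g'
Reversed: bbgkppbg

bbgkppbg


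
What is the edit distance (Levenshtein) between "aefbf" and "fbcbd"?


Computing edit distance: "aefbf" -> "fbcbd"
DP table:
           f    b    c    b    d
      0    1    2    3    4    5
  a   1    1    2    3    4    5
  e   2    2    2    3    4    5
  f   3    2    3    3    4    5
  b   4    3    2    3    3    4
  f   5    4    3    3    4    4
Edit distance = dp[5][5] = 4

4


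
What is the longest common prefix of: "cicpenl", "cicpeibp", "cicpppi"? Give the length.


Words: cicpenl, cicpeibp, cicpppi
  Position 0: all 'c' => match
  Position 1: all 'i' => match
  Position 2: all 'c' => match
  Position 3: all 'p' => match
  Position 4: ('e', 'e', 'p') => mismatch, stop
LCP = "cicp" (length 4)

4


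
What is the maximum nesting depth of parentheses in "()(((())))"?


Input: "()(((())))"
Tracking depth:
  Position 0 '(': depth becomes 1
  Position 1 ')': depth becomes 0
  Position 2 '(': depth becomes 1
  Position 3 '(': depth becomes 2
  Position 4 '(': depth becomes 3
  Position 5 '(': depth becomes 4
  Position 6 ')': depth becomes 3
  Position 7 ')': depth becomes 2
  Position 8 ')': depth becomes 1
  Position 9 ')': depth becomes 0
Maximum depth reached: 4

4


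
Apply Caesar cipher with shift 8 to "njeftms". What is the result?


Caesar cipher: shift "njeftms" by 8
  'n' (pos 13) + 8 = pos 21 = 'v'
  'j' (pos 9) + 8 = pos 17 = 'r'
  'e' (pos 4) + 8 = pos 12 = 'm'
  'f' (pos 5) + 8 = pos 13 = 'n'
  't' (pos 19) + 8 = pos 1 = 'b'
  'm' (pos 12) + 8 = pos 20 = 'u'
  's' (pos 18) + 8 = pos 0 = 'a'
Result: vrmnbua

vrmnbua


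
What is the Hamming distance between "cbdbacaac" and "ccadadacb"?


Comparing "cbdbacaac" and "ccadadacb" position by position:
  Position 0: 'c' vs 'c' => same
  Position 1: 'b' vs 'c' => differ
  Position 2: 'd' vs 'a' => differ
  Position 3: 'b' vs 'd' => differ
  Position 4: 'a' vs 'a' => same
  Position 5: 'c' vs 'd' => differ
  Position 6: 'a' vs 'a' => same
  Position 7: 'a' vs 'c' => differ
  Position 8: 'c' vs 'b' => differ
Total differences (Hamming distance): 6

6


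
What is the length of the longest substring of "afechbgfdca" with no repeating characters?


Input: "afechbgfdca"
Sliding window (track last position of each char):
  Position 0 ('a'): window [0,0] length 1 -- new best
  Position 1 ('f'): window [0,1] length 2 -- new best
  Position 2 ('e'): window [0,2] length 3 -- new best
  Position 3 ('c'): window [0,3] length 4 -- new best
  Position 4 ('h'): window [0,4] length 5 -- new best
  Position 5 ('b'): window [0,5] length 6 -- new best
  Position 6 ('g'): window [0,6] length 7 -- new best
  Position 7 ('f'): repeat (last at 1), move window start to 2
  Position 7 ('f'): window [2,7] length 6
  Position 8 ('d'): window [2,8] length 7
  Position 9 ('c'): repeat (last at 3), move window start to 4
  Position 9 ('c'): window [4,9] length 6
  Position 10 ('a'): window [4,10] length 7
Longest substring with no repeats: "afechbg" with length 7

7


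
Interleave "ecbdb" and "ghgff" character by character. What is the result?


Interleaving "ecbdb" and "ghgff":
  Position 0: 'e' from first, 'g' from second => "eg"
  Position 1: 'c' from first, 'h' from second => "ch"
  Position 2: 'b' from first, 'g' from second => "bg"
  Position 3: 'd' from first, 'f' from second => "df"
  Position 4: 'b' from first, 'f' from second => "bf"
Result: egchbgdfbf

egchbgdfbf


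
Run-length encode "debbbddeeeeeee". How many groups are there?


Input: debbbddeeeeeee
Scanning for consecutive runs:
  Group 1: 'd' x 1 (positions 0-0)
  Group 2: 'e' x 1 (positions 1-1)
  Group 3: 'b' x 3 (positions 2-4)
  Group 4: 'd' x 2 (positions 5-6)
  Group 5: 'e' x 7 (positions 7-13)
Total groups: 5

5


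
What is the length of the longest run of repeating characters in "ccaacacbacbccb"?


Input: "ccaacacbacbccb"
Scanning for longest run:
  Position 1 ('c'): continues run of 'c', length=2
  Position 2 ('a'): new char, reset run to 1
  Position 3 ('a'): continues run of 'a', length=2
  Position 4 ('c'): new char, reset run to 1
  Position 5 ('a'): new char, reset run to 1
  Position 6 ('c'): new char, reset run to 1
  Position 7 ('b'): new char, reset run to 1
  Position 8 ('a'): new char, reset run to 1
  Position 9 ('c'): new char, reset run to 1
  Position 10 ('b'): new char, reset run to 1
  Position 11 ('c'): new char, reset run to 1
  Position 12 ('c'): continues run of 'c', length=2
  Position 13 ('b'): new char, reset run to 1
Longest run: 'c' with length 2

2


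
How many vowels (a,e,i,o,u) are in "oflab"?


Input: oflab
Checking each character:
  'o' at position 0: vowel (running total: 1)
  'f' at position 1: consonant
  'l' at position 2: consonant
  'a' at position 3: vowel (running total: 2)
  'b' at position 4: consonant
Total vowels: 2

2


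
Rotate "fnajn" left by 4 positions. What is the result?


Input: "fnajn", rotate left by 4
First 4 characters: "fnaj"
Remaining characters: "n"
Concatenate remaining + first: "n" + "fnaj" = "nfnaj"

nfnaj


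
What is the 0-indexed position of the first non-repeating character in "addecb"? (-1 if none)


Input: addecb
Character frequencies:
  'a': 1
  'b': 1
  'c': 1
  'd': 2
  'e': 1
Scanning left to right for freq == 1:
  Position 0 ('a'): unique! => answer = 0

0


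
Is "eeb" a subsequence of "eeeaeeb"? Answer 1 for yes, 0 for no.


Check if "eeb" is a subsequence of "eeeaeeb"
Greedy scan:
  Position 0 ('e'): matches sub[0] = 'e'
  Position 1 ('e'): matches sub[1] = 'e'
  Position 2 ('e'): no match needed
  Position 3 ('a'): no match needed
  Position 4 ('e'): no match needed
  Position 5 ('e'): no match needed
  Position 6 ('b'): matches sub[2] = 'b'
All 3 characters matched => is a subsequence

1


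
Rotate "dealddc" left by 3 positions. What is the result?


Input: "dealddc", rotate left by 3
First 3 characters: "dea"
Remaining characters: "lddc"
Concatenate remaining + first: "lddc" + "dea" = "lddcdea"

lddcdea


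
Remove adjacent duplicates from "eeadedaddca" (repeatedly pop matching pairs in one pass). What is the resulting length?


Input: eeadedaddca
Stack-based adjacent duplicate removal:
  Read 'e': push. Stack: e
  Read 'e': matches stack top 'e' => pop. Stack: (empty)
  Read 'a': push. Stack: a
  Read 'd': push. Stack: ad
  Read 'e': push. Stack: ade
  Read 'd': push. Stack: aded
  Read 'a': push. Stack: adeda
  Read 'd': push. Stack: adedad
  Read 'd': matches stack top 'd' => pop. Stack: adeda
  Read 'c': push. Stack: adedac
  Read 'a': push. Stack: adedaca
Final stack: "adedaca" (length 7)

7


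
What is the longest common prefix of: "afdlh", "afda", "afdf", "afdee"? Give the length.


Words: afdlh, afda, afdf, afdee
  Position 0: all 'a' => match
  Position 1: all 'f' => match
  Position 2: all 'd' => match
  Position 3: ('l', 'a', 'f', 'e') => mismatch, stop
LCP = "afd" (length 3)

3


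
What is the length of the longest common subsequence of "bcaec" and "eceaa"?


LCS of "bcaec" and "eceaa"
DP table:
           e    c    e    a    a
      0    0    0    0    0    0
  b   0    0    0    0    0    0
  c   0    0    1    1    1    1
  a   0    0    1    1    2    2
  e   0    1    1    2    2    2
  c   0    1    2    2    2    2
LCS length = dp[5][5] = 2

2


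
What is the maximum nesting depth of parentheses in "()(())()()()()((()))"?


Input: "()(())()()()()((()))"
Tracking depth:
  Position 0 '(': depth becomes 1
  Position 1 ')': depth becomes 0
  Position 2 '(': depth becomes 1
  Position 3 '(': depth becomes 2
  Position 4 ')': depth becomes 1
  Position 5 ')': depth becomes 0
  Position 6 '(': depth becomes 1
  Position 7 ')': depth becomes 0
  Position 8 '(': depth becomes 1
  Position 9 ')': depth becomes 0
  Position 10 '(': depth becomes 1
  Position 11 ')': depth becomes 0
  Position 12 '(': depth becomes 1
  Position 13 ')': depth becomes 0
  Position 14 '(': depth becomes 1
  Position 15 '(': depth becomes 2
  Position 16 '(': depth becomes 3
  Position 17 ')': depth becomes 2
  Position 18 ')': depth becomes 1
  Position 19 ')': depth becomes 0
Maximum depth reached: 3

3


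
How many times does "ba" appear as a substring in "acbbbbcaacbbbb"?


Searching for "ba" in "acbbbbcaacbbbb"
Scanning each position:
  Position 0: "ac" => no
  Position 1: "cb" => no
  Position 2: "bb" => no
  Position 3: "bb" => no
  Position 4: "bb" => no
  Position 5: "bc" => no
  Position 6: "ca" => no
  Position 7: "aa" => no
  Position 8: "ac" => no
  Position 9: "cb" => no
  Position 10: "bb" => no
  Position 11: "bb" => no
  Position 12: "bb" => no
Total occurrences: 0

0


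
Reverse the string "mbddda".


Input: mbddda
Reading characters right to left:
  Position 5: 'a'
  Position 4: 'd'
  Position 3: 'd'
  Position 2: 'd'
  Position 1: 'b'
  Position 0: 'm'
Reversed: adddbm

adddbm


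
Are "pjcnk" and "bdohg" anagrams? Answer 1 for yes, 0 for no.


Strings: "pjcnk", "bdohg"
Sorted first:  cjknp
Sorted second: bdgho
Differ at position 0: 'c' vs 'b' => not anagrams

0


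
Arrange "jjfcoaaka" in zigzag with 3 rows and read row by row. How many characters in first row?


Zigzag "jjfcoaaka" into 3 rows:
Placing characters:
  'j' => row 0
  'j' => row 1
  'f' => row 2
  'c' => row 1
  'o' => row 0
  'a' => row 1
  'a' => row 2
  'k' => row 1
  'a' => row 0
Rows:
  Row 0: "joa"
  Row 1: "jcak"
  Row 2: "fa"
First row length: 3

3


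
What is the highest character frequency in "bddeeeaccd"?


Input: bddeeeaccd
Character counts:
  'a': 1
  'b': 1
  'c': 2
  'd': 3
  'e': 3
Maximum frequency: 3

3


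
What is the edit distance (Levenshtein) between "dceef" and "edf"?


Computing edit distance: "dceef" -> "edf"
DP table:
           e    d    f
      0    1    2    3
  d   1    1    1    2
  c   2    2    2    2
  e   3    2    3    3
  e   4    3    3    4
  f   5    4    4    3
Edit distance = dp[5][3] = 3

3


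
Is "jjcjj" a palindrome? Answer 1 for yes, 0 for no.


Input: jjcjj
Reversed: jjcjj
  Compare pos 0 ('j') with pos 4 ('j'): match
  Compare pos 1 ('j') with pos 3 ('j'): match
Result: palindrome

1


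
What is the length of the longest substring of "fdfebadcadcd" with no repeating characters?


Input: "fdfebadcadcd"
Sliding window (track last position of each char):
  Position 0 ('f'): window [0,0] length 1 -- new best
  Position 1 ('d'): window [0,1] length 2 -- new best
  Position 2 ('f'): repeat (last at 0), move window start to 1
  Position 2 ('f'): window [1,2] length 2
  Position 3 ('e'): window [1,3] length 3 -- new best
  Position 4 ('b'): window [1,4] length 4 -- new best
  Position 5 ('a'): window [1,5] length 5 -- new best
  Position 6 ('d'): repeat (last at 1), move window start to 2
  Position 6 ('d'): window [2,6] length 5
  Position 7 ('c'): window [2,7] length 6 -- new best
  Position 8 ('a'): repeat (last at 5), move window start to 6
  Position 8 ('a'): window [6,8] length 3
  Position 9 ('d'): repeat (last at 6), move window start to 7
  Position 9 ('d'): window [7,9] length 3
  Position 10 ('c'): repeat (last at 7), move window start to 8
  Position 10 ('c'): window [8,10] length 3
  Position 11 ('d'): repeat (last at 9), move window start to 10
  Position 11 ('d'): window [10,11] length 2
Longest substring with no repeats: "febadc" with length 6

6


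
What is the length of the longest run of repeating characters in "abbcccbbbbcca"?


Input: "abbcccbbbbcca"
Scanning for longest run:
  Position 1 ('b'): new char, reset run to 1
  Position 2 ('b'): continues run of 'b', length=2
  Position 3 ('c'): new char, reset run to 1
  Position 4 ('c'): continues run of 'c', length=2
  Position 5 ('c'): continues run of 'c', length=3
  Position 6 ('b'): new char, reset run to 1
  Position 7 ('b'): continues run of 'b', length=2
  Position 8 ('b'): continues run of 'b', length=3
  Position 9 ('b'): continues run of 'b', length=4
  Position 10 ('c'): new char, reset run to 1
  Position 11 ('c'): continues run of 'c', length=2
  Position 12 ('a'): new char, reset run to 1
Longest run: 'b' with length 4

4


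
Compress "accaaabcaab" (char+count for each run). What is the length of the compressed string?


Input: accaaabcaab
Runs:
  'a' x 1 => "a1"
  'c' x 2 => "c2"
  'a' x 3 => "a3"
  'b' x 1 => "b1"
  'c' x 1 => "c1"
  'a' x 2 => "a2"
  'b' x 1 => "b1"
Compressed: "a1c2a3b1c1a2b1"
Compressed length: 14

14


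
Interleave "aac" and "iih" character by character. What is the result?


Interleaving "aac" and "iih":
  Position 0: 'a' from first, 'i' from second => "ai"
  Position 1: 'a' from first, 'i' from second => "ai"
  Position 2: 'c' from first, 'h' from second => "ch"
Result: aiaich

aiaich


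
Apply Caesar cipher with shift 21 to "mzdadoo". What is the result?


Caesar cipher: shift "mzdadoo" by 21
  'm' (pos 12) + 21 = pos 7 = 'h'
  'z' (pos 25) + 21 = pos 20 = 'u'
  'd' (pos 3) + 21 = pos 24 = 'y'
  'a' (pos 0) + 21 = pos 21 = 'v'
  'd' (pos 3) + 21 = pos 24 = 'y'
  'o' (pos 14) + 21 = pos 9 = 'j'
  'o' (pos 14) + 21 = pos 9 = 'j'
Result: huyvyjj

huyvyjj


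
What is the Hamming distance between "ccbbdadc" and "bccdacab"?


Comparing "ccbbdadc" and "bccdacab" position by position:
  Position 0: 'c' vs 'b' => differ
  Position 1: 'c' vs 'c' => same
  Position 2: 'b' vs 'c' => differ
  Position 3: 'b' vs 'd' => differ
  Position 4: 'd' vs 'a' => differ
  Position 5: 'a' vs 'c' => differ
  Position 6: 'd' vs 'a' => differ
  Position 7: 'c' vs 'b' => differ
Total differences (Hamming distance): 7

7


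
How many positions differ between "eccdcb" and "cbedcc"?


Comparing "eccdcb" and "cbedcc" position by position:
  Position 0: 'e' vs 'c' => DIFFER
  Position 1: 'c' vs 'b' => DIFFER
  Position 2: 'c' vs 'e' => DIFFER
  Position 3: 'd' vs 'd' => same
  Position 4: 'c' vs 'c' => same
  Position 5: 'b' vs 'c' => DIFFER
Positions that differ: 4

4


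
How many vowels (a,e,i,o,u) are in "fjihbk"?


Input: fjihbk
Checking each character:
  'f' at position 0: consonant
  'j' at position 1: consonant
  'i' at position 2: vowel (running total: 1)
  'h' at position 3: consonant
  'b' at position 4: consonant
  'k' at position 5: consonant
Total vowels: 1

1


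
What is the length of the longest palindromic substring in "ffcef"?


Input: "ffcef"
Checking substrings for palindromes:
  [0:2] "ff" (len 2) => palindrome
Longest palindromic substring: "ff" with length 2

2


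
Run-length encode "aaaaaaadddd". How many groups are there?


Input: aaaaaaadddd
Scanning for consecutive runs:
  Group 1: 'a' x 7 (positions 0-6)
  Group 2: 'd' x 4 (positions 7-10)
Total groups: 2

2


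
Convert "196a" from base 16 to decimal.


Input: "196a" in base 16
Positional expansion:
  Digit '1' (value 1) x 16^3 = 4096
  Digit '9' (value 9) x 16^2 = 2304
  Digit '6' (value 6) x 16^1 = 96
  Digit 'a' (value 10) x 16^0 = 10
Sum = 6506

6506


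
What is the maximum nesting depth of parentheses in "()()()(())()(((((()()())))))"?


Input: "()()()(())()(((((()()())))))"
Tracking depth:
  Position 0 '(': depth becomes 1
  Position 1 ')': depth becomes 0
  Position 2 '(': depth becomes 1
  Position 3 ')': depth becomes 0
  Position 4 '(': depth becomes 1
  Position 5 ')': depth becomes 0
  Position 6 '(': depth becomes 1
  Position 7 '(': depth becomes 2
  Position 8 ')': depth becomes 1
  Position 9 ')': depth becomes 0
  Position 10 '(': depth becomes 1
  Position 11 ')': depth becomes 0
  Position 12 '(': depth becomes 1
  Position 13 '(': depth becomes 2
  Position 14 '(': depth becomes 3
  Position 15 '(': depth becomes 4
  Position 16 '(': depth becomes 5
  Position 17 '(': depth becomes 6
  Position 18 ')': depth becomes 5
  Position 19 '(': depth becomes 6
  Position 20 ')': depth becomes 5
  Position 21 '(': depth becomes 6
  Position 22 ')': depth becomes 5
  Position 23 ')': depth becomes 4
  Position 24 ')': depth becomes 3
  Position 25 ')': depth becomes 2
  Position 26 ')': depth becomes 1
  Position 27 ')': depth becomes 0
Maximum depth reached: 6

6


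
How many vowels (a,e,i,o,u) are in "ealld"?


Input: ealld
Checking each character:
  'e' at position 0: vowel (running total: 1)
  'a' at position 1: vowel (running total: 2)
  'l' at position 2: consonant
  'l' at position 3: consonant
  'd' at position 4: consonant
Total vowels: 2

2


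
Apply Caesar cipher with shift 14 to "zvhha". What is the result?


Caesar cipher: shift "zvhha" by 14
  'z' (pos 25) + 14 = pos 13 = 'n'
  'v' (pos 21) + 14 = pos 9 = 'j'
  'h' (pos 7) + 14 = pos 21 = 'v'
  'h' (pos 7) + 14 = pos 21 = 'v'
  'a' (pos 0) + 14 = pos 14 = 'o'
Result: njvvo

njvvo


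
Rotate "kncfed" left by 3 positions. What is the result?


Input: "kncfed", rotate left by 3
First 3 characters: "knc"
Remaining characters: "fed"
Concatenate remaining + first: "fed" + "knc" = "fedknc"

fedknc


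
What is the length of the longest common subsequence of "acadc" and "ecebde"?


LCS of "acadc" and "ecebde"
DP table:
           e    c    e    b    d    e
      0    0    0    0    0    0    0
  a   0    0    0    0    0    0    0
  c   0    0    1    1    1    1    1
  a   0    0    1    1    1    1    1
  d   0    0    1    1    1    2    2
  c   0    0    1    1    1    2    2
LCS length = dp[5][6] = 2

2


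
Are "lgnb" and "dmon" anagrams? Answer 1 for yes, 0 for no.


Strings: "lgnb", "dmon"
Sorted first:  bgln
Sorted second: dmno
Differ at position 0: 'b' vs 'd' => not anagrams

0


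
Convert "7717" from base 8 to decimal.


Input: "7717" in base 8
Positional expansion:
  Digit '7' (value 7) x 8^3 = 3584
  Digit '7' (value 7) x 8^2 = 448
  Digit '1' (value 1) x 8^1 = 8
  Digit '7' (value 7) x 8^0 = 7
Sum = 4047

4047


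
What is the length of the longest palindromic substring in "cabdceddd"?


Input: "cabdceddd"
Checking substrings for palindromes:
  [6:9] "ddd" (len 3) => palindrome
  [6:8] "dd" (len 2) => palindrome
  [7:9] "dd" (len 2) => palindrome
Longest palindromic substring: "ddd" with length 3

3


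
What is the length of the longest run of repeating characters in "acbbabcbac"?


Input: "acbbabcbac"
Scanning for longest run:
  Position 1 ('c'): new char, reset run to 1
  Position 2 ('b'): new char, reset run to 1
  Position 3 ('b'): continues run of 'b', length=2
  Position 4 ('a'): new char, reset run to 1
  Position 5 ('b'): new char, reset run to 1
  Position 6 ('c'): new char, reset run to 1
  Position 7 ('b'): new char, reset run to 1
  Position 8 ('a'): new char, reset run to 1
  Position 9 ('c'): new char, reset run to 1
Longest run: 'b' with length 2

2


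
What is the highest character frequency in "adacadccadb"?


Input: adacadccadb
Character counts:
  'a': 4
  'b': 1
  'c': 3
  'd': 3
Maximum frequency: 4

4


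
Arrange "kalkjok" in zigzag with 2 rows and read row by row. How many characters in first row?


Zigzag "kalkjok" into 2 rows:
Placing characters:
  'k' => row 0
  'a' => row 1
  'l' => row 0
  'k' => row 1
  'j' => row 0
  'o' => row 1
  'k' => row 0
Rows:
  Row 0: "kljk"
  Row 1: "ako"
First row length: 4

4


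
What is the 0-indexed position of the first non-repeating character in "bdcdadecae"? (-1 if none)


Input: bdcdadecae
Character frequencies:
  'a': 2
  'b': 1
  'c': 2
  'd': 3
  'e': 2
Scanning left to right for freq == 1:
  Position 0 ('b'): unique! => answer = 0

0


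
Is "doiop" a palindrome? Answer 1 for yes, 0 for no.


Input: doiop
Reversed: poiod
  Compare pos 0 ('d') with pos 4 ('p'): MISMATCH
  Compare pos 1 ('o') with pos 3 ('o'): match
Result: not a palindrome

0


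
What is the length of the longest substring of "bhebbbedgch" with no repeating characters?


Input: "bhebbbedgch"
Sliding window (track last position of each char):
  Position 0 ('b'): window [0,0] length 1 -- new best
  Position 1 ('h'): window [0,1] length 2 -- new best
  Position 2 ('e'): window [0,2] length 3 -- new best
  Position 3 ('b'): repeat (last at 0), move window start to 1
  Position 3 ('b'): window [1,3] length 3
  Position 4 ('b'): repeat (last at 3), move window start to 4
  Position 4 ('b'): window [4,4] length 1
  Position 5 ('b'): repeat (last at 4), move window start to 5
  Position 5 ('b'): window [5,5] length 1
  Position 6 ('e'): window [5,6] length 2
  Position 7 ('d'): window [5,7] length 3
  Position 8 ('g'): window [5,8] length 4 -- new best
  Position 9 ('c'): window [5,9] length 5 -- new best
  Position 10 ('h'): window [5,10] length 6 -- new best
Longest substring with no repeats: "bedgch" with length 6

6


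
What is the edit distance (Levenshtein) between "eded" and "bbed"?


Computing edit distance: "eded" -> "bbed"
DP table:
           b    b    e    d
      0    1    2    3    4
  e   1    1    2    2    3
  d   2    2    2    3    2
  e   3    3    3    2    3
  d   4    4    4    3    2
Edit distance = dp[4][4] = 2

2
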